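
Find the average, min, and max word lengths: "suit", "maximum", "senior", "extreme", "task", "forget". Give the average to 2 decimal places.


Lengths: "suit"=4, "maximum"=7, "senior"=6, "extreme"=7, "task"=4, "forget"=6
Sum = 34, Count = 6
Average = 34/6 = 5.67
= avg=5.67, min=4, max=7


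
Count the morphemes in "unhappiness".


Word: "unhappiness"
Morphemes: un- + happi + -ness
Each morpheme carries meaning
= 3 morphemes


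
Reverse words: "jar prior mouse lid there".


Original: "jar prior mouse lid there"
Words (1..n): jar | prior | mouse | lid | there
Reversed (n..1): there | lid | mouse | prior | jar
Result = "there lid mouse prior jar"


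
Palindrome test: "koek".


Word: "koek"
Reversed: "keok"
Forward == Backward? koek != keok
Palindrome = No


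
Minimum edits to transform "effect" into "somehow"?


Word 1: "effect" (length 6)
Word 2: "somehow" (length 7)
One optimal edit sequence (insert/delete/substitute each cost 1):
  1. substitute 'e' -> 's'  (+1)
  2. substitute 'f' -> 'o'  (+1)
  3. substitute 'f' -> 'm'  (+1)
  4. keep 'e'
  5. insert 'h'  (+1)
  6. substitute 'c' -> 'o'  (+1)
  7. substitute 't' -> 'w'  (+1)
Total edit operations: 6
Edit distance = 6


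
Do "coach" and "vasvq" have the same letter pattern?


Pattern of "coach": [0, 1, 2, 0, 3]
Pattern of "vasvq": [0, 1, 2, 0, 3]
Patterns match
Same pattern = Yes


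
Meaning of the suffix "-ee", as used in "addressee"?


Suffix: -ee
As in: addressee -> address + -ee
Meaning = one who receives


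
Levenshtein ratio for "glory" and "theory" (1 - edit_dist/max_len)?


Word 1: "glory" (length 5)
Word 2: "theory" (length 6)
One optimal edit sequence:
  1. insert 't'  (+1)
  2. substitute 'g' -> 'h'  (+1)
  3. substitute 'l' -> 'e'  (+1)
  4. keep 'o'
  5. keep 'r'
  6. keep 'y'
Edit distance = 3
Max length = max(5, 6) = 6
Similarity = 1 - 3/6
= 0.5000


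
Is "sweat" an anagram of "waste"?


Word 1: "waste" → sorted: aestw
Word 2: "sweat" → sorted: aestw
Same letters? aestw == aestw
Anagram = Yes


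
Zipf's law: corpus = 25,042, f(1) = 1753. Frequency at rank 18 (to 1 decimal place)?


Zipf's law: f(r) = f(1) / r
f(1) = 1753
f(18) = 1753 / 18
= 97.4 occurrences


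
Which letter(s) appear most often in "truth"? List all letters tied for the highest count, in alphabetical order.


Word: "truth"
Letter counts:
  'h': 1
  'r': 1
  't': 2
  'u': 1
Maximum count = 2
Most frequent = 't' (2 times each)


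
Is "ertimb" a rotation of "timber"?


Word: "timber", Candidate: "ertimb"
Method: check if candidate is substring of word+word
"timbertimber" contains "ertimb"? Yes
Is rotation = Yes


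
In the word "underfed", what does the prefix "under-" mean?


Prefix: under-
Example: underfed = under- + fed
Meaning = insufficient


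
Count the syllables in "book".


Word: "book"
Syllable breakdown: book
Counting: 1 part
= 1 syllable


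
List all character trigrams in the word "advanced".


Word: "advanced" (length 8)
Number of trigrams = 8 - 3 + 1 = 6
  Position 0: "adv"
  Position 1: "dva"
  Position 2: "van"
  Position 3: "anc"
  Position 4: "nce"
  Position 5: "ced"
Trigrams = "adv", "dva", "van", "anc", "nce", "ced"


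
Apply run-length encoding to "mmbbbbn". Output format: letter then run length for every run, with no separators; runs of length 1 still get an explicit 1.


String: "mmbbbbn"
Scanning for consecutive runs:
  'm' x 2
  'b' x 4
  'n' x 1
RLE = "m2b4n1"


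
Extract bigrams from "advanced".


Word: "advanced" (length 8)
Number of bigrams = 8 - 2 + 1 = 7
  Position 0: "ad"
  Position 1: "dv"
  Position 2: "va"
  Position 3: "an"
  Position 4: "nc"
  Position 5: "ce"
  Position 6: "ed"
Bigrams = "ad", "dv", "va", "an", "nc", "ce", "ed"


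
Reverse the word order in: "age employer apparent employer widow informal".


Original: "age employer apparent employer widow informal"
Words (1..n): age | employer | apparent | employer | widow | informal
Reversed (n..1): informal | widow | employer | apparent | employer | age
Result = "informal widow employer apparent employer age"


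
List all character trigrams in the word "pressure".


Word: "pressure" (length 8)
Number of trigrams = 8 - 3 + 1 = 6
  Position 0: "pre"
  Position 1: "res"
  Position 2: "ess"
  Position 3: "ssu"
  Position 4: "sur"
  Position 5: "ure"
Trigrams = "pre", "res", "ess", "ssu", "sur", "ure"


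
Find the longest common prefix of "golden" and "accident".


Word 1: "golden"
Word 2: "accident"
Comparing from start:
  Pos 0: 'g' != 'a' (stop)
LCP = "" (length 0)


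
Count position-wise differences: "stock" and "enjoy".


Comparing character by character (same length = 5):
  Pos 0: 's' vs 'e' !=
  Pos 1: 't' vs 'n' !=
  Pos 2: 'o' vs 'j' !=
  Pos 3: 'c' vs 'o' !=
  Pos 4: 'k' vs 'y' !=
Hamming distance = 5


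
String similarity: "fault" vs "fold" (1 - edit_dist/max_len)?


Word 1: "fault" (length 5)
Word 2: "fold" (length 4)
One optimal edit sequence:
  1. keep 'f'
  2. delete 'a'  (+1)
  3. substitute 'u' -> 'o'  (+1)
  4. keep 'l'
  5. substitute 't' -> 'd'  (+1)
Edit distance = 3
Max length = max(5, 4) = 5
Similarity = 1 - 3/5
= 0.4000


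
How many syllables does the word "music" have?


Word: "music"
Syllable breakdown: mu · sic
Counting: 2 parts
= 2 syllables


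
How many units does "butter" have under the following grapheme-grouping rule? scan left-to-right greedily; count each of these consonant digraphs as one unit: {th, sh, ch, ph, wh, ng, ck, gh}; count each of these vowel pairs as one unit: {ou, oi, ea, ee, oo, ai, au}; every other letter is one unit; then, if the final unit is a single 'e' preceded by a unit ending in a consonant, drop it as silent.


Word: "butter" (6 letters)
Left-to-right scan:
  1. 'b' (letter)
  2. 'u' (letter)
  3. 't' (letter)
  4. 't' (letter)
  5. 'e' (letter)
  6. 'r' (letter)
Units from scan: 6
Sound units = 6 units


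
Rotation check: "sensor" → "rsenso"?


Word: "sensor", Candidate: "rsenso"
Method: check if candidate is substring of word+word
"sensorsensor" contains "rsenso"? Yes
Is rotation = Yes


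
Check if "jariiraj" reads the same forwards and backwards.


Word: "jariiraj"
Reversed: "jariiraj"
Forward == Backward? jariiraj == jariiraj
Palindrome = Yes


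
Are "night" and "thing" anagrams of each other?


Word 1: "night" → sorted: ghint
Word 2: "thing" → sorted: ghint
Same letters? ghint == ghint
Anagram = Yes


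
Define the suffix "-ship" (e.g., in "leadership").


Suffix: -ship
As in: leadership -> leader + -ship
Meaning = state / position


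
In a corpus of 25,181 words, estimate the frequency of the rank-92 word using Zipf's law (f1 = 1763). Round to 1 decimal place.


Zipf's law: f(r) = f(1) / r
f(1) = 1763
f(92) = 1763 / 92
= 19.2 occurrences


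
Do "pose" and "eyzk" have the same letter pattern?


Pattern of "pose": [0, 1, 2, 3]
Pattern of "eyzk": [0, 1, 2, 3]
Patterns match
Same pattern = Yes


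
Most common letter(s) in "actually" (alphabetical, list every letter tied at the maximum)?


Word: "actually"
Letter counts:
  'a': 2
  'c': 1
  'l': 2
  't': 1
  'u': 1
  'y': 1
Maximum count = 2
Most frequent = 'a', 'l' (2 times each)


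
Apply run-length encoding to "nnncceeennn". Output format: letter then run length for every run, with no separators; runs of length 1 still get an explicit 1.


String: "nnncceeennn"
Scanning for consecutive runs:
  'n' x 3
  'c' x 2
  'e' x 3
  'n' x 3
RLE = "n3c2e3n3"


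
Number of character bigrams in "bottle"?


Word: "bottle" (length 6)
Number of 2-grams = length - 2 + 1 = 6 - 2 + 1
= 5


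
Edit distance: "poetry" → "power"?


Word 1: "poetry" (length 6)
Word 2: "power" (length 5)
One optimal edit sequence (insert/delete/substitute each cost 1):
  1. keep 'p'
  2. keep 'o'
  3. substitute 'e' -> 'w'  (+1)
  4. substitute 't' -> 'e'  (+1)
  5. keep 'r'
  6. delete 'y'  (+1)
Total edit operations: 3
Edit distance = 3


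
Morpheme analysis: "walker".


Word: "walker"
Morphemes: walk + -er
Each morpheme carries meaning
= 2 morphemes


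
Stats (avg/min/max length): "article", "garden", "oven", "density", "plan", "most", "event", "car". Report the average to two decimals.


Lengths: "article"=7, "garden"=6, "oven"=4, "density"=7, "plan"=4, "most"=4, "event"=5, "car"=3
Sum = 40, Count = 8
Average = 40/8 = 5.00
= avg=5.00, min=3, max=7


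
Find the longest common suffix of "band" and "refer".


Word 1: "band"
Word 2: "refer"
Comparing from end:
  Pos -1: 'd' != 'r' (stop)
LCS = "" (length 0)


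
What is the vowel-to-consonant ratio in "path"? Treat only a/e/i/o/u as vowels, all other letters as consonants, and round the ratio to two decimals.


Word: "path"
Vowels (a,e,i,o,u): 1
Consonants: 3
Ratio = 1/3
= 0.33


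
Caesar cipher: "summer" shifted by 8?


Word: "summer"
Shift: 8
Each letter → (letter + shift) mod 26:
  's' (18) + 8 = 0 → 'a'
  'u' (20) + 8 = 2 → 'c'
  'm' (12) + 8 = 20 → 'u'
  'm' (12) + 8 = 20 → 'u'
  'e' (4) + 8 = 12 → 'm'
  'r' (17) + 8 = 25 → 'z'
Result = "acuumz"


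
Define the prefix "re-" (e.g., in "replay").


Prefix: re-
As in: replay -> re- + play
Meaning = again


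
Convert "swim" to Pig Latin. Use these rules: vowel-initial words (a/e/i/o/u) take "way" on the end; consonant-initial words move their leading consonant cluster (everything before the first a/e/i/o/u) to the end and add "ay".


Word: "swim"
Starts with consonant(s) → move to end, add 'ay'
Consonant cluster: "sw"
Pig Latin = "imsway"


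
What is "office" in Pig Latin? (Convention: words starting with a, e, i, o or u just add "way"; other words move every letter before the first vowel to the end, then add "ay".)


Word: "office"
Starts with vowel → add 'way'
Pig Latin = "officeway"


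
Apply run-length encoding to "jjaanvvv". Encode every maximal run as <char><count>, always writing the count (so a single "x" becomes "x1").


String: "jjaanvvv"
Scanning for consecutive runs:
  'j' x 2
  'a' x 2
  'n' x 1
  'v' x 3
RLE = "j2a2n1v3"


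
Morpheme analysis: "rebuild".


Word: "rebuild"
Morphemes: re- / build
Each morpheme carries meaning
= 2 morphemes


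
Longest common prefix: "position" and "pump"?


Word 1: "position"
Word 2: "pump"
Comparing from start:
  Pos 0: 'p' == 'p'
  Pos 1: 'o' != 'u' (stop)
LCP = "p" (length 1)


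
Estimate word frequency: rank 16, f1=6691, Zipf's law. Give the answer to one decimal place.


Zipf's law: f(r) = f(1) / r
f(1) = 6691
f(16) = 6691 / 16
= 418.2 occurrences


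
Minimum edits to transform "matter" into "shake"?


Word 1: "matter" (length 6)
Word 2: "shake" (length 5)
One optimal edit sequence (insert/delete/substitute each cost 1):
  1. substitute 'm' -> 's'  (+1)
  2. substitute 'a' -> 'h'  (+1)
  3. substitute 't' -> 'a'  (+1)
  4. substitute 't' -> 'k'  (+1)
  5. keep 'e'
  6. delete 'r'  (+1)
Total edit operations: 5
Edit distance = 5


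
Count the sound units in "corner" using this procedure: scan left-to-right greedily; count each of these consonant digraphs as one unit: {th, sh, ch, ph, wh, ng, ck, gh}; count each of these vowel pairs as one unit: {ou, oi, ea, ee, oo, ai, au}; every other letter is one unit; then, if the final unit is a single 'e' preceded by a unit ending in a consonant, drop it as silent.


Word: "corner" (6 letters)
Left-to-right scan:
  [1] 'c' (letter)
  [2] 'o' (letter)
  [3] 'r' (letter)
  [4] 'n' (letter)
  [5] 'e' (letter)
  [6] 'r' (letter)
Units from scan: 6
Sound units = 6 units


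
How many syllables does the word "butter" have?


Word: "butter"
Syllable breakdown: but / ter
Counting: 2 parts
= 2 syllables


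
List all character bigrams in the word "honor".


Word: "honor" (length 5)
Number of bigrams = 5 - 2 + 1 = 4
  Position 0: "ho"
  Position 1: "on"
  Position 2: "no"
  Position 3: "or"
Bigrams = "ho", "on", "no", "or"


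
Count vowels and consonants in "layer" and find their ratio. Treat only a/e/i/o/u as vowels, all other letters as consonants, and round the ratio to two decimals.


Word: "layer"
Vowels (a,e,i,o,u): 2
Consonants: 3
Ratio = 2/3
= 0.67


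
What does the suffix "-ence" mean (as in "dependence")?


Suffix: -ence
As in: dependence -> depend + -ence
Meaning = state of


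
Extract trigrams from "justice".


Word: "justice" (length 7)
Number of trigrams = 7 - 3 + 1 = 5
  Position 0: "jus"
  Position 1: "ust"
  Position 2: "sti"
  Position 3: "tic"
  Position 4: "ice"
Trigrams = "jus", "ust", "sti", "tic", "ice"


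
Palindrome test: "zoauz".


Word: "zoauz"
Reversed: "zuaoz"
Forward == Backward? zoauz != zuaoz
Palindrome = No


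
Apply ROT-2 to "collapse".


Word: "collapse"
Shift: 2
Each letter → (letter + shift) mod 26:
  'c' (2) + 2 = 4 → 'e'
  'o' (14) + 2 = 16 → 'q'
  'l' (11) + 2 = 13 → 'n'
  'l' (11) + 2 = 13 → 'n'
  'a' (0) + 2 = 2 → 'c'
  'p' (15) + 2 = 17 → 'r'
  's' (18) + 2 = 20 → 'u'
  'e' (4) + 2 = 6 → 'g'
Result = "eqnncrug"


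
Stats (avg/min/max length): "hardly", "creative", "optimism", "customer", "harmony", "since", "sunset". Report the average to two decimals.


Lengths: "hardly"=6, "creative"=8, "optimism"=8, "customer"=8, "harmony"=7, "since"=5, "sunset"=6
Sum = 48, Count = 7
Average = 48/7 = 6.86
= avg=6.86, min=5, max=8


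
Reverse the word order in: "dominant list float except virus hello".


Original: "dominant list float except virus hello"
Words (1..n): dominant | list | float | except | virus | hello
Reversed (n..1): hello | virus | except | float | list | dominant
Result = "hello virus except float list dominant"


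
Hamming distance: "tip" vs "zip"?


Comparing character by character (same length = 3):
  Pos 0: 't' vs 'z' !=
  Pos 1: 'i' vs 'i' =
  Pos 2: 'p' vs 'p' =
Hamming distance = 1


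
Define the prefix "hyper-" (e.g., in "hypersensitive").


Prefix: hyper-
Example: hypersensitive (hyper- + sensitive)
Meaning = over / excessive


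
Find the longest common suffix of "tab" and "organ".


Word 1: "tab"
Word 2: "organ"
Comparing from end:
  Pos -1: 'b' != 'n' (stop)
LCS = "" (length 0)


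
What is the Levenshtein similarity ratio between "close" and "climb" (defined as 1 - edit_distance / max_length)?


Word 1: "close" (length 5)
Word 2: "climb" (length 5)
One optimal edit sequence:
  1. keep 'c'
  2. keep 'l'
  3. substitute 'o' -> 'i'  (+1)
  4. substitute 's' -> 'm'  (+1)
  5. substitute 'e' -> 'b'  (+1)
Edit distance = 3
Max length = max(5, 5) = 5
Similarity = 1 - 3/5
= 0.4000


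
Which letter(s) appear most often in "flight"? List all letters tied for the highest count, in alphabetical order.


Word: "flight"
Letter counts:
  'f': 1
  'g': 1
  'h': 1
  'i': 1
  'l': 1
  't': 1
Maximum count = 1
Most frequent = 'f', 'g', 'h', 'i', 'l', 't' (1 time each)


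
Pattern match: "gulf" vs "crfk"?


Pattern of "gulf": [0, 1, 2, 3]
Pattern of "crfk": [0, 1, 2, 3]
Patterns match
Same pattern = Yes


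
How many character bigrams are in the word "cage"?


Word: "cage" (length 4)
Number of 2-grams = length - 2 + 1 = 4 - 2 + 1
= 3


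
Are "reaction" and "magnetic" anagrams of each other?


Word 1: "reaction" → sorted: aceinort
Word 2: "magnetic" → sorted: acegimnt
Same letters? aceinort != acegimnt
Anagram = No


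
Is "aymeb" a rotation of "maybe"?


Word: "maybe", Candidate: "aymeb"
Method: check if candidate is substring of word+word
"maybemaybe" contains "aymeb"? No
Is rotation = No


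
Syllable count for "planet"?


Word: "planet"
Syllable breakdown: plan · et
Counting: 2 parts
= 2 syllables


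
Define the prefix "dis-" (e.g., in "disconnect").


Prefix: dis-
Example: disconnect = dis- + connect
Meaning = not / opposite


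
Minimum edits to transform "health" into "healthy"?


Word 1: "health" (length 6)
Word 2: "healthy" (length 7)
One optimal edit sequence (insert/delete/substitute each cost 1):
  1. keep 'h'
  2. keep 'e'
  3. keep 'a'
  4. keep 'l'
  5. keep 't'
  6. keep 'h'
  7. insert 'y'  (+1)
Total edit operations: 1
Edit distance = 1


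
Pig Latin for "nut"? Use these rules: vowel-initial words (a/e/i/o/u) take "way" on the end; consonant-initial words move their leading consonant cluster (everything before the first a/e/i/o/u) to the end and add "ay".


Word: "nut"
Starts with consonant(s) → move to end, add 'ay'
Consonant cluster: "n"
Pig Latin = "utnay"


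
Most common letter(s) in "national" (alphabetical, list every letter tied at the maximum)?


Word: "national"
Letter counts:
  'a': 2
  'i': 1
  'l': 1
  'n': 2
  'o': 1
  't': 1
Maximum count = 2
Most frequent = 'a', 'n' (2 times each)


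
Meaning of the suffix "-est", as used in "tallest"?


Suffix: -est
Example: tallest (tall + -est)
Meaning = most


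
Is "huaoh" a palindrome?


Word: "huaoh"
Reversed: "hoauh"
Forward == Backward? huaoh != hoauh
Palindrome = No


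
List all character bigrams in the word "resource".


Word: "resource" (length 8)
Number of bigrams = 8 - 2 + 1 = 7
  Position 0: "re"
  Position 1: "es"
  Position 2: "so"
  Position 3: "ou"
  Position 4: "ur"
  Position 5: "rc"
  Position 6: "ce"
Bigrams = "re", "es", "so", "ou", "ur", "rc", "ce"


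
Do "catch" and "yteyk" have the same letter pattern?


Pattern of "catch": [0, 1, 2, 0, 3]
Pattern of "yteyk": [0, 1, 2, 0, 3]
Patterns match
Same pattern = Yes


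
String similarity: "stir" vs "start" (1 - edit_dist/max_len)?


Word 1: "stir" (length 4)
Word 2: "start" (length 5)
One optimal edit sequence:
  1. keep 's'
  2. keep 't'
  3. substitute 'i' -> 'a'  (+1)
  4. keep 'r'
  5. insert 't'  (+1)
Edit distance = 2
Max length = max(4, 5) = 5
Similarity = 1 - 2/5
= 0.6000


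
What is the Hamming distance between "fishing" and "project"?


Comparing character by character (same length = 7):
  Pos 0: 'f' vs 'p' !=
  Pos 1: 'i' vs 'r' !=
  Pos 2: 's' vs 'o' !=
  Pos 3: 'h' vs 'j' !=
  Pos 4: 'i' vs 'e' !=
  Pos 5: 'n' vs 'c' !=
  Pos 6: 'g' vs 't' !=
Hamming distance = 7


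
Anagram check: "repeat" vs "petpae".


Word 1: "repeat" → sorted: aeeprt
Word 2: "petpae" → sorted: aeeppt
Same letters? aeeprt != aeeppt
Anagram = No


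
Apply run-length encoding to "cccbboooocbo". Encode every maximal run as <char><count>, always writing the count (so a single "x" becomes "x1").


String: "cccbboooocbo"
Scanning for consecutive runs:
  'c' x 3
  'b' x 2
  'o' x 4
  'c' x 1
  'b' x 1
  'o' x 1
RLE = "c3b2o4c1b1o1"


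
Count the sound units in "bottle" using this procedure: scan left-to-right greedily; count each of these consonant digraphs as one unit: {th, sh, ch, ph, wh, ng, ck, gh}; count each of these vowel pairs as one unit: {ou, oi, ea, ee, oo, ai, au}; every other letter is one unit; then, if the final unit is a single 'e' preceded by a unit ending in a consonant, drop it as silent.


Word: "bottle" (6 letters)
Left-to-right scan:
  (1) 'b' (letter)
  (2) 'o' (letter)
  (3) 't' (letter)
  (4) 't' (letter)
  (5) 'l' (letter)
  (6) 'e' (letter)
Units from scan: 6
Final unit is 'e' after a consonant -> drop as silent (-1)
Sound units = 5 units


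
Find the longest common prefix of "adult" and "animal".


Word 1: "adult"
Word 2: "animal"
Comparing from start:
  Pos 0: 'a' == 'a'
  Pos 1: 'd' != 'n' (stop)
LCP = "a" (length 1)


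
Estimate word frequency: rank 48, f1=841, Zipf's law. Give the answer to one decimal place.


Zipf's law: f(r) = f(1) / r
f(1) = 841
f(48) = 841 / 48
= 17.5 occurrences


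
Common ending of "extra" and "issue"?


Word 1: "extra"
Word 2: "issue"
Comparing from end:
  Pos -1: 'a' != 'e' (stop)
LCS = "" (length 0)


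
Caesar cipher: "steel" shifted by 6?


Word: "steel"
Shift: 6
Each letter → (letter + shift) mod 26:
  's' (18) + 6 = 24 → 'y'
  't' (19) + 6 = 25 → 'z'
  'e' (4) + 6 = 10 → 'k'
  'e' (4) + 6 = 10 → 'k'
  'l' (11) + 6 = 17 → 'r'
Result = "yzkkr"


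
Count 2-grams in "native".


Word: "native" (length 6)
Number of 2-grams = length - 2 + 1 = 6 - 2 + 1
= 5


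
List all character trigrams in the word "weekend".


Word: "weekend" (length 7)
Number of trigrams = 7 - 3 + 1 = 5
  Position 0: "wee"
  Position 1: "eek"
  Position 2: "eke"
  Position 3: "ken"
  Position 4: "end"
Trigrams = "wee", "eek", "eke", "ken", "end"


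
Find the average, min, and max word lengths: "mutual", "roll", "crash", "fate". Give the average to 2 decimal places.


Lengths: "mutual"=6, "roll"=4, "crash"=5, "fate"=4
Sum = 19, Count = 4
Average = 19/4 = 4.75
= avg=4.75, min=4, max=6


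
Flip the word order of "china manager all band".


Original: "china manager all band"
Words (1..n): china | manager | all | band
Reversed (n..1): band | all | manager | china
Result = "band all manager china"


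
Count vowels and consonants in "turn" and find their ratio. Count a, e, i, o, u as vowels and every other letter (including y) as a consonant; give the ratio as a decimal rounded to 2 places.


Word: "turn"
Vowels (a,e,i,o,u): 1
Consonants: 3
Ratio = 1/3
= 0.33


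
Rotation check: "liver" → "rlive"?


Word: "liver", Candidate: "rlive"
Method: check if candidate is substring of word+word
"liverliver" contains "rlive"? Yes
Is rotation = Yes


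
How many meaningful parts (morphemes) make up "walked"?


Word: "walked"
Morphemes: walk / -ed
Each morpheme carries meaning
= 2 morphemes


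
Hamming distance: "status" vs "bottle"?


Comparing character by character (same length = 6):
  Pos 0: 's' vs 'b' !=
  Pos 1: 't' vs 'o' !=
  Pos 2: 'a' vs 't' !=
  Pos 3: 't' vs 't' =
  Pos 4: 'u' vs 'l' !=
  Pos 5: 's' vs 'e' !=
Hamming distance = 5


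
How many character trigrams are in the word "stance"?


Word: "stance" (length 6)
Number of 3-grams = length - 3 + 1 = 6 - 3 + 1
= 4


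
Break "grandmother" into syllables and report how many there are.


Word: "grandmother"
Syllable breakdown: grand-moth-er
Counting: 3 parts
= 3 syllables


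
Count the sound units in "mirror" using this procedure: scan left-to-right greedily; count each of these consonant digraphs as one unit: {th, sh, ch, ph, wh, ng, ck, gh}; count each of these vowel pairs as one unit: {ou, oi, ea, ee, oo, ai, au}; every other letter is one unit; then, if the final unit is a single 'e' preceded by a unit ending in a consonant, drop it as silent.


Word: "mirror" (6 letters)
Left-to-right scan:
  (1) 'm' (letter)
  (2) 'i' (letter)
  (3) 'r' (letter)
  (4) 'r' (letter)
  (5) 'o' (letter)
  (6) 'r' (letter)
Units from scan: 6
Sound units = 6 units


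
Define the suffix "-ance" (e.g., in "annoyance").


Suffix: -ance
Example: annoyance (annoy + -ance)
Meaning = state of


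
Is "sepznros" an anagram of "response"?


Word 1: "response" → sorted: eenoprss
Word 2: "sepznros" → sorted: enoprssz
Same letters? eenoprss != enoprssz
Anagram = No


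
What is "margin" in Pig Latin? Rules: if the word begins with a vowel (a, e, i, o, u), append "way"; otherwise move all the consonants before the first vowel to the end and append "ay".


Word: "margin"
Starts with consonant(s) → move to end, add 'ay'
Consonant cluster: "m"
Pig Latin = "arginmay"


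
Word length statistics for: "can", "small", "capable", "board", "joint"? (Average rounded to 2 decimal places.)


Lengths: "can"=3, "small"=5, "capable"=7, "board"=5, "joint"=5
Sum = 25, Count = 5
Average = 25/5 = 5.00
= avg=5.00, min=3, max=7


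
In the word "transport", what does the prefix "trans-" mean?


Prefix: trans-
Example: transport (trans- + port)
Meaning = across


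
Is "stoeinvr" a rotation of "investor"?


Word: "investor", Candidate: "stoeinvr"
Method: check if candidate is substring of word+word
"investorinvestor" contains "stoeinvr"? No
Is rotation = No


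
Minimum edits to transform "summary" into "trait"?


Word 1: "summary" (length 7)
Word 2: "trait" (length 5)
One optimal edit sequence (insert/delete/substitute each cost 1):
  1. delete 's'  (+1)
  2. delete 'u'  (+1)
  3. substitute 'm' -> 't'  (+1)
  4. substitute 'm' -> 'r'  (+1)
  5. keep 'a'
  6. substitute 'r' -> 'i'  (+1)
  7. substitute 'y' -> 't'  (+1)
Total edit operations: 6
Edit distance = 6


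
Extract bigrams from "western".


Word: "western" (length 7)
Number of bigrams = 7 - 2 + 1 = 6
  Position 0: "we"
  Position 1: "es"
  Position 2: "st"
  Position 3: "te"
  Position 4: "er"
  Position 5: "rn"
Bigrams = "we", "es", "st", "te", "er", "rn"


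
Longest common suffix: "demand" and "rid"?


Word 1: "demand"
Word 2: "rid"
Comparing from end:
  Pos -1: 'd' == 'd'
  Pos -2: 'n' != 'i' (stop)
LCS = "d" (length 1)


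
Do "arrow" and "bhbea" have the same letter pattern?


Pattern of "arrow": [0, 1, 1, 2, 3]
Pattern of "bhbea": [0, 1, 0, 2, 3]
Patterns do not match
Same pattern = No


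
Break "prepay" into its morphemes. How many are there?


Word: "prepay"
Morphemes: pre- / pay
Each morpheme carries meaning
= 2 morphemes


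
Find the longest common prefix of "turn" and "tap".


Word 1: "turn"
Word 2: "tap"
Comparing from start:
  Pos 0: 't' == 't'
  Pos 1: 'u' != 'a' (stop)
LCP = "t" (length 1)


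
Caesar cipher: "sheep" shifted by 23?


Word: "sheep"
Shift: 23
Each letter → (letter + shift) mod 26:
  's' (18) + 23 = 15 → 'p'
  'h' (7) + 23 = 4 → 'e'
  'e' (4) + 23 = 1 → 'b'
  'e' (4) + 23 = 1 → 'b'
  'p' (15) + 23 = 12 → 'm'
Result = "pebbm"


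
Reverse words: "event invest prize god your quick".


Original: "event invest prize god your quick"
Words (1..n): event | invest | prize | god | your | quick
Reversed (n..1): quick | your | god | prize | invest | event
Result = "quick your god prize invest event"


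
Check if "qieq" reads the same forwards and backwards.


Word: "qieq"
Reversed: "qeiq"
Forward == Backward? qieq != qeiq
Palindrome = No


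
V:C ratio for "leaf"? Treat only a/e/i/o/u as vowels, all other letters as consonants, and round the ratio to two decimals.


Word: "leaf"
Vowels (a,e,i,o,u): 2
Consonants: 2
Ratio = 2/2
= 1.00


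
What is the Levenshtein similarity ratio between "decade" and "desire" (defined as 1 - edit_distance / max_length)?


Word 1: "decade" (length 6)
Word 2: "desire" (length 6)
One optimal edit sequence:
  1. keep 'd'
  2. keep 'e'
  3. substitute 'c' -> 's'  (+1)
  4. substitute 'a' -> 'i'  (+1)
  5. substitute 'd' -> 'r'  (+1)
  6. keep 'e'
Edit distance = 3
Max length = max(6, 6) = 6
Similarity = 1 - 3/6
= 0.5000


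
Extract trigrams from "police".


Word: "police" (length 6)
Number of trigrams = 6 - 3 + 1 = 4
  Position 0: "pol"
  Position 1: "oli"
  Position 2: "lic"
  Position 3: "ice"
Trigrams = "pol", "oli", "lic", "ice"


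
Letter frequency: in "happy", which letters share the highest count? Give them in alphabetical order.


Word: "happy"
Letter counts:
  'a': 1
  'h': 1
  'p': 2
  'y': 1
Maximum count = 2
Most frequent = 'p' (2 times each)


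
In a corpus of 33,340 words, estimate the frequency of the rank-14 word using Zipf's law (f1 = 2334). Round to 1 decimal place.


Zipf's law: f(r) = f(1) / r
f(1) = 2334
f(14) = 2334 / 14
= 166.7 occurrences


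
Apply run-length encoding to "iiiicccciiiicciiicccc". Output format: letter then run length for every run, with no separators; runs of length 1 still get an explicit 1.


String: "iiiicccciiiicciiicccc"
Scanning for consecutive runs:
  'i' x 4
  'c' x 4
  'i' x 4
  'c' x 2
  'i' x 3
  'c' x 4
RLE = "i4c4i4c2i3c4"


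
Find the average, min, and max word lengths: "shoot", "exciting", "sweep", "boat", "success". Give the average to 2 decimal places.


Lengths: "shoot"=5, "exciting"=8, "sweep"=5, "boat"=4, "success"=7
Sum = 29, Count = 5
Average = 29/5 = 5.80
= avg=5.80, min=4, max=8


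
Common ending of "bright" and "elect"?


Word 1: "bright"
Word 2: "elect"
Comparing from end:
  Pos -1: 't' == 't'
  Pos -2: 'h' != 'c' (stop)
LCS = "t" (length 1)


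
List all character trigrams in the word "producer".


Word: "producer" (length 8)
Number of trigrams = 8 - 3 + 1 = 6
  Position 0: "pro"
  Position 1: "rod"
  Position 2: "odu"
  Position 3: "duc"
  Position 4: "uce"
  Position 5: "cer"
Trigrams = "pro", "rod", "odu", "duc", "uce", "cer"


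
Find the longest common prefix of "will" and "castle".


Word 1: "will"
Word 2: "castle"
Comparing from start:
  Pos 0: 'w' != 'c' (stop)
LCP = "" (length 0)


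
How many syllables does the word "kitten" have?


Word: "kitten"
Syllable breakdown: kit | ten
Counting: 2 parts
= 2 syllables


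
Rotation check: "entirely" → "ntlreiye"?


Word: "entirely", Candidate: "ntlreiye"
Method: check if candidate is substring of word+word
"entirelyentirely" contains "ntlreiye"? No
Is rotation = No


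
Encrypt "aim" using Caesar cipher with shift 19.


Word: "aim"
Shift: 19
Each letter → (letter + shift) mod 26:
  'a' (0) + 19 = 19 → 't'
  'i' (8) + 19 = 1 → 'b'
  'm' (12) + 19 = 5 → 'f'
Result = "tbf"


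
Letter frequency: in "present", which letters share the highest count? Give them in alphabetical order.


Word: "present"
Letter counts:
  'e': 2
  'n': 1
  'p': 1
  'r': 1
  's': 1
  't': 1
Maximum count = 2
Most frequent = 'e' (2 times each)


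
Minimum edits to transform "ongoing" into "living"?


Word 1: "ongoing" (length 7)
Word 2: "living" (length 6)
One optimal edit sequence (insert/delete/substitute each cost 1):
  1. delete 'o'  (+1)
  2. substitute 'n' -> 'l'  (+1)
  3. substitute 'g' -> 'i'  (+1)
  4. substitute 'o' -> 'v'  (+1)
  5. keep 'i'
  6. keep 'n'
  7. keep 'g'
Total edit operations: 4
Edit distance = 4


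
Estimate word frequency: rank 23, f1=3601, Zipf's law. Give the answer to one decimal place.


Zipf's law: f(r) = f(1) / r
f(1) = 3601
f(23) = 3601 / 23
= 156.6 occurrences


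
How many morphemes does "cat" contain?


Word: "cat"
Morphemes: cat
Each morpheme carries meaning
= 1 morpheme


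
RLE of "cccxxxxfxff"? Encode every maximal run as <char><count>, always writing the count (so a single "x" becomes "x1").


String: "cccxxxxfxff"
Scanning for consecutive runs:
  'c' x 3
  'x' x 4
  'f' x 1
  'x' x 1
  'f' x 2
RLE = "c3x4f1x1f2"


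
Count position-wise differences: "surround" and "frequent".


Comparing character by character (same length = 8):
  Pos 0: 's' vs 'f' !=
  Pos 1: 'u' vs 'r' !=
  Pos 2: 'r' vs 'e' !=
  Pos 3: 'r' vs 'q' !=
  Pos 4: 'o' vs 'u' !=
  Pos 5: 'u' vs 'e' !=
  Pos 6: 'n' vs 'n' =
  Pos 7: 'd' vs 't' !=
Hamming distance = 7


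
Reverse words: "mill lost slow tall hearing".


Original: "mill lost slow tall hearing"
Words (1..n): mill | lost | slow | tall | hearing
Reversed (n..1): hearing | tall | slow | lost | mill
Result = "hearing tall slow lost mill"


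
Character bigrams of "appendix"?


Word: "appendix" (length 8)
Number of bigrams = 8 - 2 + 1 = 7
  Position 0: "ap"
  Position 1: "pp"
  Position 2: "pe"
  Position 3: "en"
  Position 4: "nd"
  Position 5: "di"
  Position 6: "ix"
Bigrams = "ap", "pp", "pe", "en", "nd", "di", "ix"


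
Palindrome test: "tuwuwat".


Word: "tuwuwat"
Reversed: "tawuwut"
Forward == Backward? tuwuwat != tawuwut
Palindrome = No


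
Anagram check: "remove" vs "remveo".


Word 1: "remove" → sorted: eemorv
Word 2: "remveo" → sorted: eemorv
Same letters? eemorv == eemorv
Anagram = Yes


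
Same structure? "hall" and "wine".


Pattern of "hall": [0, 1, 2, 2]
Pattern of "wine": [0, 1, 2, 3]
Patterns do not match
Same pattern = No


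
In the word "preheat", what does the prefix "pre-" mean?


Prefix: pre-
Example: preheat = pre- + heat
Meaning = before


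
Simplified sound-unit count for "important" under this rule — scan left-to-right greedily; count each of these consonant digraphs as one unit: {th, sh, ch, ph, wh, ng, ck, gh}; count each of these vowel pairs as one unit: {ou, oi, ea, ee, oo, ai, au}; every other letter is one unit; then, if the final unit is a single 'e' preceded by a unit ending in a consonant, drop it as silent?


Word: "important" (9 letters)
Left-to-right scan:
  [1] 'i' (letter)
  [2] 'm' (letter)
  [3] 'p' (letter)
  [4] 'o' (letter)
  [5] 'r' (letter)
  [6] 't' (letter)
  [7] 'a' (letter)
  [8] 'n' (letter)
  [9] 't' (letter)
Units from scan: 9
Sound units = 9 units


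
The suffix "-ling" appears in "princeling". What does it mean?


Suffix: -ling
Example: princeling (prince + -ling)
Meaning = small / young


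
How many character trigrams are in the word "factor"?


Word: "factor" (length 6)
Number of 3-grams = length - 3 + 1 = 6 - 3 + 1
= 4


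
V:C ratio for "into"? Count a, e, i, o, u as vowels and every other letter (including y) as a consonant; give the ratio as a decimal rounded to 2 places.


Word: "into"
Vowels (a,e,i,o,u): 2
Consonants: 2
Ratio = 2/2
= 1.00


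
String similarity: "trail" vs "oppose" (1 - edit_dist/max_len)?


Word 1: "trail" (length 5)
Word 2: "oppose" (length 6)
One optimal edit sequence:
  1. insert 'o'  (+1)
  2. substitute 't' -> 'p'  (+1)
  3. substitute 'r' -> 'p'  (+1)
  4. substitute 'a' -> 'o'  (+1)
  5. substitute 'i' -> 's'  (+1)
  6. substitute 'l' -> 'e'  (+1)
Edit distance = 6
Max length = max(5, 6) = 6
Similarity = 1 - 6/6
= 0.0000


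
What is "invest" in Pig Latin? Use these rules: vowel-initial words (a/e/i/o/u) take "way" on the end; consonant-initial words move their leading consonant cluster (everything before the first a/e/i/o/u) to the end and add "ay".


Word: "invest"
Starts with vowel → add 'way'
Pig Latin = "investway"


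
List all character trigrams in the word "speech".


Word: "speech" (length 6)
Number of trigrams = 6 - 3 + 1 = 4
  Position 0: "spe"
  Position 1: "pee"
  Position 2: "eec"
  Position 3: "ech"
Trigrams = "spe", "pee", "eec", "ech"


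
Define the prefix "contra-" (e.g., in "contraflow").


Prefix: contra-
Example: contraflow = contra- + flow
Meaning = against


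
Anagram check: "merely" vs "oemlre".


Word 1: "merely" → sorted: eelmry
Word 2: "oemlre" → sorted: eelmor
Same letters? eelmry != eelmor
Anagram = No


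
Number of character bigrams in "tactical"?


Word: "tactical" (length 8)
Number of 2-grams = length - 2 + 1 = 8 - 2 + 1
= 7


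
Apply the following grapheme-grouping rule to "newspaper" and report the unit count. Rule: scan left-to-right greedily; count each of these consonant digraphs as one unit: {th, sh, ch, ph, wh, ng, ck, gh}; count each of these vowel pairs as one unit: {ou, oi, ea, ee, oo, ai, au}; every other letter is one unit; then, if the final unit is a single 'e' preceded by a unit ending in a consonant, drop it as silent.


Word: "newspaper" (9 letters)
Left-to-right scan:
  (1) 'n' (letter)
  (2) 'e' (letter)
  (3) 'w' (letter)
  (4) 's' (letter)
  (5) 'p' (letter)
  (6) 'a' (letter)
  (7) 'p' (letter)
  (8) 'e' (letter)
  (9) 'r' (letter)
Units from scan: 9
Sound units = 9 units


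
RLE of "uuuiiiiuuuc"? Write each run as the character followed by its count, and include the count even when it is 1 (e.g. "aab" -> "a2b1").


String: "uuuiiiiuuuc"
Scanning for consecutive runs:
  'u' x 3
  'i' x 4
  'u' x 3
  'c' x 1
RLE = "u3i4u3c1"


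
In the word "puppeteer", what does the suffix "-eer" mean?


Suffix: -eer
Example: puppeteer (puppet + -eer)
Meaning = one who is concerned with


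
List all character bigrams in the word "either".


Word: "either" (length 6)
Number of bigrams = 6 - 2 + 1 = 5
  Position 0: "ei"
  Position 1: "it"
  Position 2: "th"
  Position 3: "he"
  Position 4: "er"
Bigrams = "ei", "it", "th", "he", "er"


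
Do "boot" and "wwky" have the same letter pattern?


Pattern of "boot": [0, 1, 1, 2]
Pattern of "wwky": [0, 0, 1, 2]
Patterns do not match
Same pattern = No


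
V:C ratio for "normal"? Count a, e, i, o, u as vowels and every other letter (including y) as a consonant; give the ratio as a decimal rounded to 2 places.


Word: "normal"
Vowels (a,e,i,o,u): 2
Consonants: 4
Ratio = 2/4
= 0.50


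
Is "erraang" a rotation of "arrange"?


Word: "arrange", Candidate: "erraang"
Method: check if candidate is substring of word+word
"arrangearrange" contains "erraang"? No
Is rotation = No


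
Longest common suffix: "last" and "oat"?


Word 1: "last"
Word 2: "oat"
Comparing from end:
  Pos -1: 't' == 't'
  Pos -2: 's' != 'a' (stop)
LCS = "t" (length 1)


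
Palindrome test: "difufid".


Word: "difufid"
Reversed: "difufid"
Forward == Backward? difufid == difufid
Palindrome = Yes


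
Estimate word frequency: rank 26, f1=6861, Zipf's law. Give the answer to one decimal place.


Zipf's law: f(r) = f(1) / r
f(1) = 6861
f(26) = 6861 / 26
= 263.9 occurrences


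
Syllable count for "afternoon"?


Word: "afternoon"
Syllable breakdown: af · ter · noon
Counting: 3 parts
= 3 syllables


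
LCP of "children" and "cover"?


Word 1: "children"
Word 2: "cover"
Comparing from start:
  Pos 0: 'c' == 'c'
  Pos 1: 'h' != 'o' (stop)
LCP = "c" (length 1)


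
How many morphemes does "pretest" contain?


Word: "pretest"
Morphemes: pre- + test
Each morpheme carries meaning
= 2 morphemes


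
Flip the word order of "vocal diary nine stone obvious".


Original: "vocal diary nine stone obvious"
Words (1..n): vocal | diary | nine | stone | obvious
Reversed (n..1): obvious | stone | nine | diary | vocal
Result = "obvious stone nine diary vocal"


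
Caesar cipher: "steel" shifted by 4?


Word: "steel"
Shift: 4
Each letter → (letter + shift) mod 26:
  's' (18) + 4 = 22 → 'w'
  't' (19) + 4 = 23 → 'x'
  'e' (4) + 4 = 8 → 'i'
  'e' (4) + 4 = 8 → 'i'
  'l' (11) + 4 = 15 → 'p'
Result = "wxiip"


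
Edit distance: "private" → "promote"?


Word 1: "private" (length 7)
Word 2: "promote" (length 7)
One optimal edit sequence (insert/delete/substitute each cost 1):
  1. keep 'p'
  2. keep 'r'
  3. substitute 'i' -> 'o'  (+1)
  4. substitute 'v' -> 'm'  (+1)
  5. substitute 'a' -> 'o'  (+1)
  6. keep 't'
  7. keep 'e'
Total edit operations: 3
Edit distance = 3


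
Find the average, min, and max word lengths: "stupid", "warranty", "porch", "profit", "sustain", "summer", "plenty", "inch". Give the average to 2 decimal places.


Lengths: "stupid"=6, "warranty"=8, "porch"=5, "profit"=6, "sustain"=7, "summer"=6, "plenty"=6, "inch"=4
Sum = 48, Count = 8
Average = 48/8 = 6.00
= avg=6.00, min=4, max=8


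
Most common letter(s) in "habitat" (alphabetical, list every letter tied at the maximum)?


Word: "habitat"
Letter counts:
  'a': 2
  'b': 1
  'h': 1
  'i': 1
  't': 2
Maximum count = 2
Most frequent = 'a', 't' (2 times each)


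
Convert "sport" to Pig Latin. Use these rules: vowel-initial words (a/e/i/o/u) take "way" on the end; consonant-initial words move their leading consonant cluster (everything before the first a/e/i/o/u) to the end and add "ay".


Word: "sport"
Starts with consonant(s) → move to end, add 'ay'
Consonant cluster: "sp"
Pig Latin = "ortspay"


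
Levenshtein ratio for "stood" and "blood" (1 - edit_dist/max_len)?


Word 1: "stood" (length 5)
Word 2: "blood" (length 5)
One optimal edit sequence:
  1. substitute 's' -> 'b'  (+1)
  2. substitute 't' -> 'l'  (+1)
  3. keep 'o'
  4. keep 'o'
  5. keep 'd'
Edit distance = 2
Max length = max(5, 5) = 5
Similarity = 1 - 2/5
= 0.6000


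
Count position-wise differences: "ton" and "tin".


Comparing character by character (same length = 3):
  Pos 0: 't' vs 't' =
  Pos 1: 'o' vs 'i' !=
  Pos 2: 'n' vs 'n' =
Hamming distance = 1


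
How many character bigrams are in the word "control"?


Word: "control" (length 7)
Number of 2-grams = length - 2 + 1 = 7 - 2 + 1
= 6
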